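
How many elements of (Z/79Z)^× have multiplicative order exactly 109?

0

φ(79) = 79 − 1 = 78 = 2 · 3 · 13.
In a cyclic group of order 78, there are φ(d) elements of order d for each divisor d of 78, and zero for non-divisors.
Here 78 is not a multiple of 109, so there are no elements of order 109.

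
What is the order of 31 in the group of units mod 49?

6

The order of 31 must divide φ(49) = φ(7^2) = 7·(7−1) = 42 = 2 · 3 · 7.
Divisors of 42: 1, 2, 3, 6, 7, 14, 21, 42.
Compute 31^d (mod 49) for the divisors d until we hit 1:
31^1 ≡ 31
31^2 ≡ 30
31^3 ≡ 48
31^6 ≡ 1
Hence ord(31) = 6.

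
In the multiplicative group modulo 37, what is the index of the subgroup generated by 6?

ord(6) | φ(37) = 37 − 1 = 36 = 2^2 · 3^2.
Divisors of 36: 1, 2, 3, 4, 6, 9, 12, 18, 36.
Evaluate successive powers at the divisors of 36:
6^1 ≡ 6 (mod 37)
6^2 ≡ 36 (mod 37)
6^3 ≡ 31 (mod 37)
6^4 ≡ 1 (mod 37) ✓
So ord_37(6) = 4, hence |⟨6⟩| = 4.
[(Z/37Z)^× : ⟨6⟩] = 36/4 = 9.

9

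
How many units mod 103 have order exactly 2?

1

φ(103) = 103 − 1 = 102 = 2 · 3 · 17.
In a cyclic group of order 102, there are φ(d) elements of order d for each divisor d of 102, and zero for non-divisors.
2 | 102, and φ(2) = 2 − 1 = 1.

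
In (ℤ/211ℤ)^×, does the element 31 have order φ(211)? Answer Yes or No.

No

φ(211) = 211 − 1 = 210 = 2 · 3 · 5 · 7.
31 is a primitive root mod 211 iff 31^(φ(211)/q) ≢ 1 for every prime q | φ(211), i.e. q ∈ {2, 3, 5, 7}.
31^105 ≡ 210 (mod 211)  [q = 2: ≢ 1 ✓]
31^70 ≡ 196 (mod 211)  [q = 3: ≢ 1 ✓]
31^42 ≡ 1 (mod 211)  [q = 5: ≡ 1 ✗]
31^30 ≡ 144 (mod 211)  [q = 7: ≢ 1 ✓]
31^42 ≡ 1 shows ord(31) | 42, strictly less than φ(211); not a primitive root.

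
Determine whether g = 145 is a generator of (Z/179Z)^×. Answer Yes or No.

φ(179) = 179 − 1 = 178 = 2 · 89.
An element g generates (Z/179Z)^× iff g^(178/q) ≢ 1 (mod 179) for each prime q ∈ {2, 89}.
145^89 ≡ 1 (mod 179)  [q = 2: ≡ 1 ✗]
145^2 ≡ 82 (mod 179)  [q = 89: ≢ 1 ✓]
The check at q = 2 fails, so 145 generates a proper subgroup.

No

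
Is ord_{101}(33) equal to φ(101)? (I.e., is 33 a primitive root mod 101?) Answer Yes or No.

φ(101) = 101 − 1 = 100 = 2^2 · 5^2.
It suffices to check that the order of 33 is not a proper divisor of 100: compute 33^(100/q) for q ∈ {2, 5}.
33^50 ≡ 1 (mod 101)  [q = 2: ≡ 1 ✗]
33^20 ≡ 36 (mod 101)  [q = 5: ≢ 1 ✓]
The check at q = 2 fails, so 33 generates a proper subgroup.

No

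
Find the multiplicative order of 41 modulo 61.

10

By Lagrange's theorem, ord_61(41) divides φ(61) = 61 − 1 = 60 = 2^2 · 3 · 5.
Divisors of 60: 1, 2, 3, 4, 5, 6, 10, 12, 15, 20, 30, 60.
Check 41^d mod 61 for each divisor in increasing order:
41^1 ≡ 41
41^2 ≡ 34
41^3 ≡ 52
41^4 ≡ 58
41^5 ≡ 60
41^6 ≡ 20
41^10 ≡ 1
Hence ord(41) = 10.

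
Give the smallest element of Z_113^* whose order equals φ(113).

3

φ(113) = 113 − 1 = 112 = 2^4 · 7.
g is a primitive root iff g^(112/q) ≢ 1 (mod 113) for each prime q ∈ {2, 7}.
g = 2: 2^56 ≡ 1 — hits 1, so not a primitive root.
g = 3: 3^56 ≡ 112; 3^16 ≡ 49 — none is 1, so 3 is a primitive root.
So 3 is the smallest generator of (Z/113Z)^×.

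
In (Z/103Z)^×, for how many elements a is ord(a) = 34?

φ(103) = 103 − 1 = 102 = 2 · 3 · 17.
(Z/103Z)^× is cyclic (|G| = 102); a cyclic group of order m has exactly φ(d) elements of each order d | m, and none otherwise.
34 = 2 · 17 divides 102, and φ(34) = 16.

16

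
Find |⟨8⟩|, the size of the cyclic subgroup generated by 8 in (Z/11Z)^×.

Since 8 ∈ (Z/11Z)^×, its order divides φ(11) = 11 − 1 = 10 = 2 · 5.
Divisors of 10: 1, 2, 5, 10.
Test each divisor d:
8^1 ≡ 8
8^2 ≡ 9
8^5 ≡ 10
8^10 ≡ 1
Therefore the multiplicative order of 8 modulo 11 is 10.

10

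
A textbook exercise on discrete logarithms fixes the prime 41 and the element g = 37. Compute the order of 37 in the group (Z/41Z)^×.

ord(37) | φ(41) = 41 − 1 = 40 = 2^3 · 5.
Divisors of 40: 1, 2, 4, 5, 8, 10, 20, 40.
Test each divisor d:
37^1 ≡ 37 (mod 41)
37^2 ≡ 16 (mod 41)
37^4 ≡ 10 (mod 41)
37^5 ≡ 1 (mod 41) ✓
So ord_41(37) = 5.

5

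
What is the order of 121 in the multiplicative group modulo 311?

Since 121 ∈ (Z/311Z)^×, its order divides φ(311) = 311 − 1 = 310 = 2 · 5 · 31.
Divisors of 310: 1, 2, 5, 10, 31, 62, 155, 310.
Evaluate successive powers at the divisors of 310:
121^1 ≡ 121
121^2 ≡ 24
121^5 ≡ 32
121^10 ≡ 91
121^31 ≡ 1
Therefore the multiplicative order of 121 modulo 311 is 31.

31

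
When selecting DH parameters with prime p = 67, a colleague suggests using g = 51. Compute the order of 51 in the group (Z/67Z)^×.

Since 51 ∈ (Z/67Z)^×, its order divides φ(67) = 67 − 1 = 66 = 2 · 3 · 11.
Divisors of 66: 1, 2, 3, 6, 11, 22, 33, 66.
Check 51^d mod 67 for each divisor in increasing order:
51^1 ≡ 51 (mod 67)
51^2 ≡ 55 (mod 67)
51^3 ≡ 58 (mod 67)
51^6 ≡ 14 (mod 67)
51^11 ≡ 38 (mod 67)
51^22 ≡ 37 (mod 67)
51^33 ≡ 66 (mod 67)
51^66 ≡ 1 (mod 67) ✓
So ord_67(51) = 66.

66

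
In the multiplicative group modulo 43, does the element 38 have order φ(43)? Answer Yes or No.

φ(43) = 43 − 1 = 42 = 2 · 3 · 7.
Test 38^(42/q) mod 43 for each prime factor q of 42:
38^21 ≡ 1 (mod 43)  [q = 2: ≡ 1 ✗]
38^14 ≡ 36 (mod 43)  [q = 3: ≢ 1 ✓]
38^6 ≡ 16 (mod 43)  [q = 7: ≢ 1 ✓]
Since 38^21 ≡ 1, the order of 38 divides 21 < 42, so 38 is not a primitive root.

No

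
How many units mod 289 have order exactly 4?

2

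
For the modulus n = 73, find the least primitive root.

5

φ(73) = 73 − 1 = 72 = 2^3 · 3^2.
g is a primitive root iff g^(72/q) ≢ 1 (mod 73) for each prime q ∈ {2, 3}.
g = 2: 2^36 ≡ 1 — hits 1, so not a primitive root.
g = 3: 3^36 ≡ 1 — hits 1, so not a primitive root.
g = 4: 4^36 ≡ 1 — hits 1, so not a primitive root.
g = 5: 5^36 ≡ 72; 5^24 ≡ 8 — none is 1, so 5 is a primitive root.
Hence the least primitive root of 73 is 5.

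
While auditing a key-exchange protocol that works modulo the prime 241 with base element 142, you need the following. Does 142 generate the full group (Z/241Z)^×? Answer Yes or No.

φ(241) = 241 − 1 = 240 = 2^4 · 3 · 5.
An element g generates (Z/241Z)^× iff g^(240/q) ≢ 1 (mod 241) for each prime q ∈ {2, 3, 5}.
142^120 ≡ 240 (mod 241)  [q = 2: ≢ 1 ✓]
142^80 ≡ 225 (mod 241)  [q = 3: ≢ 1 ✓]
142^48 ≡ 98 (mod 241)  [q = 5: ≢ 1 ✓]
Every test exponent gives a nontrivial residue, hence 142 generates the full group.

Yes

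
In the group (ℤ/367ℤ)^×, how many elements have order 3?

φ(367) = 367 − 1 = 366 = 2 · 3 · 61.
(Z/367Z)^× is cyclic (|G| = 366); a cyclic group of order m has exactly φ(d) elements of each order d | m, and none otherwise.
3 | 366, and φ(3) = 3 − 1 = 2.

2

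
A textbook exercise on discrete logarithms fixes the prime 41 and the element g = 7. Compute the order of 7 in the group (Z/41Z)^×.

By Lagrange's theorem, ord_41(7) divides φ(41) = 41 − 1 = 40 = 2^3 · 5.
Divisors of 40: 1, 2, 4, 5, 8, 10, 20, 40.
Evaluate successive powers at the divisors of 40:
7^1 ≡ 7
7^2 ≡ 8
7^4 ≡ 23
7^5 ≡ 38
7^8 ≡ 37
7^10 ≡ 9
7^20 ≡ 40
7^40 ≡ 1
So ord_41(7) = 40.

40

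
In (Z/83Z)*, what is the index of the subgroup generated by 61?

ord(61) | φ(83) = 83 − 1 = 82 = 2 · 41.
Divisors of 82: 1, 2, 41, 82.
Evaluate successive powers at the divisors of 82:
61^1 ≡ 61 (mod 83)
61^2 ≡ 69 (mod 83)
61^41 ≡ 1 (mod 83) ✓
Thus |⟨61⟩| = ord(61) = 41.
[(Z/83Z)^× : ⟨61⟩] = 82/41 = 2.

2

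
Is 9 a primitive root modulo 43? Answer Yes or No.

φ(43) = 43 − 1 = 42 = 2 · 3 · 7.
An element g generates (Z/43Z)^× iff g^(42/q) ≢ 1 (mod 43) for each prime q ∈ {2, 3, 7}.
9^21 ≡ 1 (mod 43)  [q = 2: ≡ 1 ✗]
9^14 ≡ 6 (mod 43)  [q = 3: ≢ 1 ✓]
9^6 ≡ 4 (mod 43)  [q = 7: ≢ 1 ✓]
9^21 ≡ 1 shows ord(9) | 21, strictly less than φ(43); not a primitive root.

No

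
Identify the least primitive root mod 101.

φ(101) = 101 − 1 = 100 = 2^2 · 5^2.
g is a primitive root iff g^(100/q) ≢ 1 (mod 101) for each prime q ∈ {2, 5}.
g = 2: 2^50 ≡ 100; 2^20 ≡ 95 — none is 1, so 2 is a primitive root.
So 2 is the smallest generator of (Z/101Z)^×.

2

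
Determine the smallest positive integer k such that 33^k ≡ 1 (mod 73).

72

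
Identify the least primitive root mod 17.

3

φ(17) = 17 − 1 = 16 = 2^4.
Test candidates g = 2, 3, … against the prime factors q ∈ {2} of φ(17): g is a generator iff g^(16/q) ≢ 1 for every such q.
g = 2: 2^8 ≡ 1 — hits 1, so not a primitive root.
g = 3: 3^8 ≡ 16 — none is 1, so 3 is a primitive root.
Hence the least primitive root of 17 is 3.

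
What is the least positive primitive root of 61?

2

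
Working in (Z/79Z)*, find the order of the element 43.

Since 43 ∈ (Z/79Z)^×, its order divides φ(79) = 79 − 1 = 78 = 2 · 3 · 13.
Divisors of 78: 1, 2, 3, 6, 13, 26, 39, 78.
Test each divisor d:
43^1 ≡ 43 (mod 79)
43^2 ≡ 32 (mod 79)
43^3 ≡ 33 (mod 79)
43^6 ≡ 62 (mod 79)
43^13 ≡ 24 (mod 79)
43^26 ≡ 23 (mod 79)
43^39 ≡ 78 (mod 79)
43^78 ≡ 1 (mod 79) ✓
Therefore the multiplicative order of 43 modulo 79 is 78.

78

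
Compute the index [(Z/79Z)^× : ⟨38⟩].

6

By Lagrange's theorem, ord_79(38) divides φ(79) = 79 − 1 = 78 = 2 · 3 · 13.
Divisors of 78: 1, 2, 3, 6, 13, 26, 39, 78.
Evaluate successive powers at the divisors of 78:
38^1 ≡ 38
38^2 ≡ 22
38^3 ≡ 46
38^6 ≡ 62
38^13 ≡ 1
Thus |⟨38⟩| = ord(38) = 13.
Index = |(Z/79Z)^×| / |⟨38⟩| = 78 / 13 = 6.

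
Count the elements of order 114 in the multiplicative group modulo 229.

36

φ(229) = 229 − 1 = 228 = 2^2 · 3 · 19.
Since (Z/229Z)^× is cyclic of order 228, the number of elements of order d is φ(d) when d | 228 and 0 otherwise.
114 = 2 · 3 · 19 divides 228, and φ(114) = 36.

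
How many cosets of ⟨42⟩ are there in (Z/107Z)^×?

ord(42) | φ(107) = 107 − 1 = 106 = 2 · 53.
Divisors of 106: 1, 2, 53, 106.
Compute 42^d (mod 107) for the divisors d until we hit 1:
42^1 ≡ 42
42^2 ≡ 52
42^53 ≡ 1
So ord_107(42) = 53, hence |⟨42⟩| = 53.
[(Z/107Z)^× : ⟨42⟩] = 106/53 = 2.

2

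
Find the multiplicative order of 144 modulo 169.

13

Since 144 ∈ (Z/169Z)^×, its order divides φ(169) = φ(13^2) = 13·(13−1) = 156 = 2^2 · 3 · 13.
Divisors of 156: 1, 2, 3, 4, 6, 12, 13, 26, 39, 52, 78, 156.
Compute 144^d (mod 169) for the divisors d until we hit 1:
144^1 ≡ 144 (mod 169)
144^2 ≡ 118 (mod 169)
144^3 ≡ 92 (mod 169)
144^4 ≡ 66 (mod 169)
144^6 ≡ 14 (mod 169)
144^12 ≡ 27 (mod 169)
144^13 ≡ 1 (mod 169) ✓
Therefore the multiplicative order of 144 modulo 169 is 13.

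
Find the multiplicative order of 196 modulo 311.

155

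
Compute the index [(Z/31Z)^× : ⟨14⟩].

2

ord(14) | φ(31) = 31 − 1 = 30 = 2 · 3 · 5.
Divisors of 30: 1, 2, 3, 5, 6, 10, 15, 30.
Compute 14^d (mod 31) for the divisors d until we hit 1:
14^1 ≡ 14
14^2 ≡ 10
14^3 ≡ 16
14^5 ≡ 5
14^6 ≡ 8
14^10 ≡ 25
14^15 ≡ 1
Thus |⟨14⟩| = ord(14) = 15.
[(Z/31Z)^× : ⟨14⟩] = 30/15 = 2.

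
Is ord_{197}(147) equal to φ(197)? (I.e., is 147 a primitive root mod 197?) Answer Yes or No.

Yes

φ(197) = 197 − 1 = 196 = 2^2 · 7^2.
An element g generates (Z/197Z)^× iff g^(196/q) ≢ 1 (mod 197) for each prime q ∈ {2, 7}.
147^98 ≡ 196 (mod 197)  [q = 2: ≢ 1 ✓]
147^28 ≡ 164 (mod 197)  [q = 7: ≢ 1 ✓]
None equal 1, so ord_197(147) = 196: 147 is a primitive root.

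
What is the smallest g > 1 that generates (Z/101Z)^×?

2

φ(101) = 101 − 1 = 100 = 2^2 · 5^2.
Test candidates g = 2, 3, … against the prime factors q ∈ {2, 5} of φ(101): g is a generator iff g^(100/q) ≢ 1 for every such q.
g = 2: 2^50 ≡ 100; 2^20 ≡ 95 — none is 1, so 2 is a primitive root.
So 2 is the smallest generator of (Z/101Z)^×.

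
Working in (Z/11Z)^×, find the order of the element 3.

5

ord(3) | φ(11) = 11 − 1 = 10 = 2 · 5.
Divisors of 10: 1, 2, 5, 10.
Check 3^d mod 11 for each divisor in increasing order:
3^1 ≡ 3
3^2 ≡ 9
3^5 ≡ 1
So ord_11(3) = 5.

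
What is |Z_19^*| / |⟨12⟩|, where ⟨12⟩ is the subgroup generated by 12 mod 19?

By Lagrange's theorem, ord_19(12) divides φ(19) = 19 − 1 = 18 = 2 · 3^2.
Divisors of 18: 1, 2, 3, 6, 9, 18.
Test each divisor d:
12^1 ≡ 12 (mod 19)
12^2 ≡ 11 (mod 19)
12^3 ≡ 18 (mod 19)
12^6 ≡ 1 (mod 19) ✓
So ord_19(12) = 6, hence |⟨12⟩| = 6.
[(Z/19Z)^× : ⟨12⟩] = 18/6 = 3.

3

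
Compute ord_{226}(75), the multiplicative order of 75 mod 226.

112

ord(75) | φ(226) = φ(2)·φ(113) = 1·112 = 112 = 2^4 · 7.
Divisors of 112: 1, 2, 4, 7, 8, 14, 16, 28, 56, 112.
Check 75^d mod 226 for each divisor in increasing order:
75^1 ≡ 75 (mod 226)
75^2 ≡ 201 (mod 226)
75^4 ≡ 173 (mod 226)
75^7 ≡ 161 (mod 226)
75^8 ≡ 97 (mod 226)
75^14 ≡ 157 (mod 226)
75^16 ≡ 143 (mod 226)
75^28 ≡ 15 (mod 226)
75^56 ≡ 225 (mod 226)
75^112 ≡ 1 (mod 226) ✓
The smallest such exponent is 112, so the order of 75 is 112.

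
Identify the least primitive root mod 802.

3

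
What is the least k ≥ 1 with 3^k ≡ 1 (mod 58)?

The order of 3 must divide φ(58) = φ(2)·φ(29) = 1·28 = 28 = 2^2 · 7.
Divisors of 28: 1, 2, 4, 7, 14, 28.
Test each divisor d:
3^1 ≡ 3 (mod 58)
3^2 ≡ 9 (mod 58)
3^4 ≡ 23 (mod 58)
3^7 ≡ 41 (mod 58)
3^14 ≡ 57 (mod 58)
3^28 ≡ 1 (mod 58) ✓
Hence ord(3) = 28.

28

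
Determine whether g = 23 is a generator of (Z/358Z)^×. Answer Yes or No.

Yes

φ(358) = φ(2)·φ(179) = 1·178 = 178 = 2 · 89.
23 is a primitive root mod 358 iff 23^(φ(358)/q) ≢ 1 for every prime q | φ(358), i.e. q ∈ {2, 89}.
23^89 ≡ 357 (mod 358)  [q = 2: ≢ 1 ✓]
23^2 ≡ 171 (mod 358)  [q = 89: ≢ 1 ✓]
None equal 1, so ord_358(23) = 178: 23 is a primitive root.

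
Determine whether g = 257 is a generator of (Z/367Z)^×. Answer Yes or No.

φ(367) = 367 − 1 = 366 = 2 · 3 · 61.
An element g generates (Z/367Z)^× iff g^(366/q) ≢ 1 (mod 367) for each prime q ∈ {2, 3, 61}.
257^183 ≡ 366 (mod 367)  [q = 2: ≢ 1 ✓]
257^122 ≡ 83 (mod 367)  [q = 3: ≢ 1 ✓]
257^6 ≡ 137 (mod 367)  [q = 61: ≢ 1 ✓]
Every test exponent gives a nontrivial residue, hence 257 generates the full group.

Yes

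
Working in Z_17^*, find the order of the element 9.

8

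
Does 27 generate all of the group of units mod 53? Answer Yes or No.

φ(53) = 53 − 1 = 52 = 2^2 · 13.
Test 27^(52/q) mod 53 for each prime factor q of 52:
27^26 ≡ 52 (mod 53)  [q = 2: ≢ 1 ✓]
27^4 ≡ 10 (mod 53)  [q = 13: ≢ 1 ✓]
All checks pass, so 27 has order 52 and is a primitive root modulo 53.

Yes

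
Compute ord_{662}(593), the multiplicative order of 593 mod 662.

Since 593 ∈ (Z/662Z)^×, its order divides φ(662) = φ(2)·φ(331) = 1·330 = 330 = 2 · 3 · 5 · 11.
Divisors of 330: 1, 2, 3, 5, 6, 10, 11, 15, 22, 30, 33, 55, 66, 110, 165, 330.
Check 593^d mod 662 for each divisor in increasing order:
593^1 ≡ 593 (mod 662)
593^2 ≡ 127 (mod 662)
593^3 ≡ 505 (mod 662)
593^5 ≡ 583 (mod 662)
593^6 ≡ 155 (mod 662)
593^10 ≡ 283 (mod 662)
593^11 ≡ 333 (mod 662)
593^15 ≡ 151 (mod 662)
593^22 ≡ 335 (mod 662)
593^30 ≡ 293 (mod 662)
593^33 ≡ 339 (mod 662)
593^55 ≡ 363 (mod 662)
593^66 ≡ 395 (mod 662)
593^110 ≡ 31 (mod 662)
593^165 ≡ 661 (mod 662)
593^330 ≡ 1 (mod 662) ✓
The smallest such exponent is 330, so the order of 593 is 330.

330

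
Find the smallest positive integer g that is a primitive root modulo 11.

φ(11) = 11 − 1 = 10 = 2 · 5.
g is a primitive root iff g^(10/q) ≢ 1 (mod 11) for each prime q ∈ {2, 5}.
g = 2: 2^5 ≡ 10; 2^2 ≡ 4 — none is 1, so 2 is a primitive root.
Hence the least primitive root of 11 is 2.

2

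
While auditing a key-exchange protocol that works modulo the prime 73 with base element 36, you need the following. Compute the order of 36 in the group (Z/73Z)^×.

18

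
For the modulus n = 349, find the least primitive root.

φ(349) = 349 − 1 = 348 = 2^2 · 3 · 29.
Test candidates g = 2, 3, … against the prime factors q ∈ {2, 3, 29} of φ(349): g is a generator iff g^(348/q) ≢ 1 for every such q.
g = 2: 2^174 ≡ 348; 2^116 ≡ 226; 2^12 ≡ 257 — none is 1, so 2 is a primitive root.
Hence the least primitive root of 349 is 2.

2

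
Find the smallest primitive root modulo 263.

5

φ(263) = 263 − 1 = 262 = 2 · 131.
g is a primitive root iff g^(262/q) ≢ 1 (mod 263) for each prime q ∈ {2, 131}.
g = 2: 2^131 ≡ 1 — hits 1, so not a primitive root.
g = 3: 3^131 ≡ 1 — hits 1, so not a primitive root.
g = 4: 4^131 ≡ 1 — hits 1, so not a primitive root.
g = 5: 5^131 ≡ 262; 5^2 ≡ 25 — none is 1, so 5 is a primitive root.
So 5 is the smallest generator of (Z/263Z)^×.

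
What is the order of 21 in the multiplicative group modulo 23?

22

By Lagrange's theorem, ord_23(21) divides φ(23) = 23 − 1 = 22 = 2 · 11.
Divisors of 22: 1, 2, 11, 22.
Test each divisor d:
21^1 ≡ 21
21^2 ≡ 4
21^11 ≡ 22
21^22 ≡ 1
So ord_23(21) = 22.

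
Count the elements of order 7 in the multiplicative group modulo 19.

0

φ(19) = 19 − 1 = 18 = 2 · 3^2.
In a cyclic group of order 18, there are φ(d) elements of order d for each divisor d of 18, and zero for non-divisors.
7 does not divide 18, so no element of (Z/19Z)^× has order 7.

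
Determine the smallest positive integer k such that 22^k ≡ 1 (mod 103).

34

The order of 22 must divide φ(103) = 103 − 1 = 102 = 2 · 3 · 17.
Divisors of 102: 1, 2, 3, 6, 17, 34, 51, 102.
Test each divisor d:
22^1 ≡ 22
22^2 ≡ 72
22^3 ≡ 39
22^6 ≡ 79
22^17 ≡ 102
22^34 ≡ 1
The smallest such exponent is 34, so the order of 22 is 34.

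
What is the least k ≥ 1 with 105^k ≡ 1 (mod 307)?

17

ord(105) | φ(307) = 307 − 1 = 306 = 2 · 3^2 · 17.
Divisors of 306: 1, 2, 3, 6, 9, 17, 18, 34, 51, 102, 153, 306.
Evaluate successive powers at the divisors of 306:
105^1 ≡ 105 (mod 307)
105^2 ≡ 280 (mod 307)
105^3 ≡ 235 (mod 307)
105^6 ≡ 272 (mod 307)
105^9 ≡ 64 (mod 307)
105^17 ≡ 1 (mod 307) ✓
The smallest such exponent is 17, so the order of 105 is 17.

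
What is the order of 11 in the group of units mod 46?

22

ord(11) | φ(46) = φ(2)·φ(23) = 1·22 = 22 = 2 · 11.
Divisors of 22: 1, 2, 11, 22.
Evaluate successive powers at the divisors of 22:
11^1 ≡ 11 (mod 46)
11^2 ≡ 29 (mod 46)
11^11 ≡ 45 (mod 46)
11^22 ≡ 1 (mod 46) ✓
So ord_46(11) = 22.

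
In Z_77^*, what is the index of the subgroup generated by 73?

2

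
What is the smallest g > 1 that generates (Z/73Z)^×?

φ(73) = 73 − 1 = 72 = 2^3 · 3^2.
Test candidates g = 2, 3, … against the prime factors q ∈ {2, 3} of φ(73): g is a generator iff g^(72/q) ≢ 1 for every such q.
g = 2: 2^36 ≡ 1 — hits 1, so not a primitive root.
g = 3: 3^36 ≡ 1 — hits 1, so not a primitive root.
g = 4: 4^36 ≡ 1 — hits 1, so not a primitive root.
g = 5: 5^36 ≡ 72; 5^24 ≡ 8 — none is 1, so 5 is a primitive root.
Hence the least primitive root of 73 is 5.

5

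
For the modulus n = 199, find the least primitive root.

φ(199) = 199 − 1 = 198 = 2 · 3^2 · 11.
Test candidates g = 2, 3, … against the prime factors q ∈ {2, 3, 11} of φ(199): g is a generator iff g^(198/q) ≢ 1 for every such q.
g = 2: 2^99 ≡ 1 — hits 1, so not a primitive root.
g = 3: 3^99 ≡ 198; 3^66 ≡ 106; 3^18 ≡ 125 — none is 1, so 3 is a primitive root.
Hence the least primitive root of 199 is 3.

3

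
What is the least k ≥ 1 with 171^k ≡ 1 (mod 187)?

10

ord(171) | φ(187) = φ(11·17) = (11−1)·(17−1) = 10·16 = 160 = 2^5 · 5.
Divisors of 160: 1, 2, 4, 5, 8, 10, 16, 20, 32, 40, 80, 160.
Test each divisor d:
171^1 ≡ 171 (mod 187)
171^2 ≡ 69 (mod 187)
171^4 ≡ 86 (mod 187)
171^5 ≡ 120 (mod 187)
171^8 ≡ 103 (mod 187)
171^10 ≡ 1 (mod 187) ✓
Hence ord(171) = 10.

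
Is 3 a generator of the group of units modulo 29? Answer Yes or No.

Yes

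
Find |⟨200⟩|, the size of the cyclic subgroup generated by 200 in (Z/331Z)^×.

66

The order of 200 must divide φ(331) = 331 − 1 = 330 = 2 · 3 · 5 · 11.
Divisors of 330: 1, 2, 3, 5, 6, 10, 11, 15, 22, 30, 33, 55, 66, 110, 165, 330.
Evaluate successive powers at the divisors of 330:
200^1 ≡ 200 (mod 331)
200^2 ≡ 280 (mod 331)
200^3 ≡ 61 (mod 331)
200^5 ≡ 199 (mod 331)
200^6 ≡ 80 (mod 331)
200^10 ≡ 212 (mod 331)
200^11 ≡ 32 (mod 331)
200^15 ≡ 151 (mod 331)
200^22 ≡ 31 (mod 331)
200^30 ≡ 293 (mod 331)
200^33 ≡ 330 (mod 331)
200^55 ≡ 300 (mod 331)
200^66 ≡ 1 (mod 331) ✓
So ord_331(200) = 66.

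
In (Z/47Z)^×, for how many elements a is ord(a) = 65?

φ(47) = 47 − 1 = 46 = 2 · 23.
(Z/47Z)^× is cyclic (|G| = 46); a cyclic group of order m has exactly φ(d) elements of each order d | m, and none otherwise.
65 does not divide 46, so no element of (Z/47Z)^× has order 65.

0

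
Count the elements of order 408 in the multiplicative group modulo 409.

φ(409) = 409 − 1 = 408 = 2^3 · 3 · 17.
(Z/409Z)^× is cyclic (|G| = 408); a cyclic group of order m has exactly φ(d) elements of each order d | m, and none otherwise.
408 = 2^3 · 3 · 17 divides 408, and φ(408) = 128.

128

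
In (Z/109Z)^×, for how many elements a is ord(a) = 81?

φ(109) = 109 − 1 = 108 = 2^2 · 3^3.
(Z/109Z)^× is cyclic (|G| = 108); a cyclic group of order m has exactly φ(d) elements of each order d | m, and none otherwise.
Since 81 ∤ 108, the count is 0.

0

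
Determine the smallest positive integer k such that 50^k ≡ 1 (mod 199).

99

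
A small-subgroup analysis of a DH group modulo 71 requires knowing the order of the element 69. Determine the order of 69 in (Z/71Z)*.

70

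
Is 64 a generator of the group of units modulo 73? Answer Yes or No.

No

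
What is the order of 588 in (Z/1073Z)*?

252

Since 588 ∈ (Z/1073Z)^×, its order divides φ(1073) = φ(29·37) = (29−1)·(37−1) = 28·36 = 1008 = 2^4 · 3^2 · 7.
Divisors of 1008: 1, 2, 3, 4, 6, 7, 8, 9, 12, 14, 16, 18, 21, 24, 28, 36, 42, 48, 56, 63, 72, 84, 112, 126, 144, 168, 252, 336, 504, 1008.
Check 588^d mod 1073 for each divisor in increasing order:
588^1 ≡ 588 (mod 1073)
588^2 ≡ 238 (mod 1073)
588^3 ≡ 454 (mod 1073)
588^4 ≡ 848 (mod 1073)
588^6 ≡ 100 (mod 1073)
588^7 ≡ 858 (mod 1073)
588^8 ≡ 194 (mod 1073)
588^9 ≡ 334 (mod 1073)
588^12 ≡ 343 (mod 1073)
588^14 ≡ 86 (mod 1073)
588^16 ≡ 81 (mod 1073)
588^18 ≡ 1037 (mod 1073)
588^21 ≡ 824 (mod 1073)
588^24 ≡ 692 (mod 1073)
588^28 ≡ 958 (mod 1073)
588^36 ≡ 223 (mod 1073)
588^42 ≡ 840 (mod 1073)
588^48 ≡ 306 (mod 1073)
588^56 ≡ 349 (mod 1073)
588^63 ≡ 75 (mod 1073)
588^72 ≡ 371 (mod 1073)
588^84 ≡ 639 (mod 1073)
588^112 ≡ 552 (mod 1073)
588^126 ≡ 260 (mod 1073)
588^144 ≡ 297 (mod 1073)
588^168 ≡ 581 (mod 1073)
588^252 ≡ 1 (mod 1073) ✓
Hence ord(588) = 252.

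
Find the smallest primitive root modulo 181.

φ(181) = 181 − 1 = 180 = 2^2 · 3^2 · 5.
Test candidates g = 2, 3, … against the prime factors q ∈ {2, 3, 5} of φ(181): g is a generator iff g^(180/q) ≢ 1 for every such q.
g = 2: 2^90 ≡ 180; 2^60 ≡ 48; 2^36 ≡ 59 — none is 1, so 2 is a primitive root.
So 2 is the smallest generator of (Z/181Z)^×.

2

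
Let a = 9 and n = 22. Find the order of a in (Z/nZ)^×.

5

Since 9 ∈ (Z/22Z)^×, its order divides φ(22) = φ(2)·φ(11) = 1·10 = 10 = 2 · 5.
Divisors of 10: 1, 2, 5, 10.
Test each divisor d:
9^1 ≡ 9
9^2 ≡ 15
9^5 ≡ 1
Therefore the multiplicative order of 9 modulo 22 is 5.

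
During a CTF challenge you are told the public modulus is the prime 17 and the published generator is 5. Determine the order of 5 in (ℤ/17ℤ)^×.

By Lagrange's theorem, ord_17(5) divides φ(17) = 17 − 1 = 16 = 2^4.
Divisors of 16: 1, 2, 4, 8, 16.
Compute 5^d (mod 17) for the divisors d until we hit 1:
5^1 ≡ 5
5^2 ≡ 8
5^4 ≡ 13
5^8 ≡ 16
5^16 ≡ 1
Therefore the multiplicative order of 5 modulo 17 is 16.

16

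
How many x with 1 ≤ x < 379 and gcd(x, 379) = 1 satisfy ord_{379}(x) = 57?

0

φ(379) = 379 − 1 = 378 = 2 · 3^3 · 7.
Since (Z/379Z)^× is cyclic of order 378, the number of elements of order d is φ(d) when d | 378 and 0 otherwise.
57 does not divide 378, so no element of (Z/379Z)^× has order 57.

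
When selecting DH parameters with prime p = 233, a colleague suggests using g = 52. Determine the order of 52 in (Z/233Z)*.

116

The order of 52 must divide φ(233) = 233 − 1 = 232 = 2^3 · 29.
Divisors of 232: 1, 2, 4, 8, 29, 58, 116, 232.
Check 52^d mod 233 for each divisor in increasing order:
52^1 ≡ 52 (mod 233)
52^2 ≡ 141 (mod 233)
52^4 ≡ 76 (mod 233)
52^8 ≡ 184 (mod 233)
52^29 ≡ 89 (mod 233)
52^58 ≡ 232 (mod 233)
52^116 ≡ 1 (mod 233) ✓
The smallest such exponent is 116, so the order of 52 is 116.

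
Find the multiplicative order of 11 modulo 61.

4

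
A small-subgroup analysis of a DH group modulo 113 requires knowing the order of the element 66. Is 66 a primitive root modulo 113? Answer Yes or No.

φ(113) = 113 − 1 = 112 = 2^4 · 7.
An element g generates (Z/113Z)^× iff g^(112/q) ≢ 1 (mod 113) for each prime q ∈ {2, 7}.
66^56 ≡ 112 (mod 113)  [q = 2: ≢ 1 ✓]
66^16 ≡ 16 (mod 113)  [q = 7: ≢ 1 ✓]
Every test exponent gives a nontrivial residue, hence 66 generates the full group.

Yes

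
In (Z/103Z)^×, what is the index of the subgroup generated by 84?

The order of 84 must divide φ(103) = 103 − 1 = 102 = 2 · 3 · 17.
Divisors of 102: 1, 2, 3, 6, 17, 34, 51, 102.
Check 84^d mod 103 for each divisor in increasing order:
84^1 ≡ 84
84^2 ≡ 52
84^3 ≡ 42
84^6 ≡ 13
84^17 ≡ 47
84^34 ≡ 46
84^51 ≡ 102
84^102 ≡ 1
Thus |⟨84⟩| = ord(84) = 102.
The index is φ(103) / ord(84) = 102 / 102 = 1.

1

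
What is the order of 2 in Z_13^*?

12

Since 2 ∈ (Z/13Z)^×, its order divides φ(13) = 13 − 1 = 12 = 2^2 · 3.
Divisors of 12: 1, 2, 3, 4, 6, 12.
Test each divisor d:
2^1 ≡ 2 (mod 13)
2^2 ≡ 4 (mod 13)
2^3 ≡ 8 (mod 13)
2^4 ≡ 3 (mod 13)
2^6 ≡ 12 (mod 13)
2^12 ≡ 1 (mod 13) ✓
So ord_13(2) = 12.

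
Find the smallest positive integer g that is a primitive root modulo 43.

3

φ(43) = 43 − 1 = 42 = 2 · 3 · 7.
Test candidates g = 2, 3, … against the prime factors q ∈ {2, 3, 7} of φ(43): g is a generator iff g^(42/q) ≢ 1 for every such q.
g = 2: 2^21 ≡ 42; 2^14 ≡ 1 — hits 1, so not a primitive root.
g = 3: 3^21 ≡ 42; 3^14 ≡ 36; 3^6 ≡ 41 — none is 1, so 3 is a primitive root.
Hence the least primitive root of 43 is 3.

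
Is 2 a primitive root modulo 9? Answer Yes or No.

Yes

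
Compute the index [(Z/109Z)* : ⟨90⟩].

3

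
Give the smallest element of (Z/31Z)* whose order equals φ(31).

3

φ(31) = 31 − 1 = 30 = 2 · 3 · 5.
g is a primitive root iff g^(30/q) ≢ 1 (mod 31) for each prime q ∈ {2, 3, 5}.
g = 2: 2^15 ≡ 1 — hits 1, so not a primitive root.
g = 3: 3^15 ≡ 30; 3^10 ≡ 25; 3^6 ≡ 16 — none is 1, so 3 is a primitive root.
Hence the least primitive root of 31 is 3.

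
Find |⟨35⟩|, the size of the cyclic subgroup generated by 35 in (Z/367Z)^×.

122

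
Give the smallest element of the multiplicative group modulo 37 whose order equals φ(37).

2

φ(37) = 37 − 1 = 36 = 2^2 · 3^2.
g is a primitive root iff g^(36/q) ≢ 1 (mod 37) for each prime q ∈ {2, 3}.
g = 2: 2^18 ≡ 36; 2^12 ≡ 26 — none is 1, so 2 is a primitive root.
The smallest primitive root modulo 37 is 2.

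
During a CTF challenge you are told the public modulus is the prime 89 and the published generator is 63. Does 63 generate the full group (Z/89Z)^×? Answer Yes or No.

Yes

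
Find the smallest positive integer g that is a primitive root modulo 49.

3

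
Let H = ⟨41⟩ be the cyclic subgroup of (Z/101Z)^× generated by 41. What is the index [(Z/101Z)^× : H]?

5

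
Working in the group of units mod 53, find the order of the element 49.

ord(49) | φ(53) = 53 − 1 = 52 = 2^2 · 13.
Divisors of 52: 1, 2, 4, 13, 26, 52.
Test each divisor d:
49^1 ≡ 49
49^2 ≡ 16
49^4 ≡ 44
49^13 ≡ 1
Therefore the multiplicative order of 49 modulo 53 is 13.

13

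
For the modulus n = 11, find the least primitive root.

φ(11) = 11 − 1 = 10 = 2 · 5.
g is a primitive root iff g^(10/q) ≢ 1 (mod 11) for each prime q ∈ {2, 5}.
g = 2: 2^5 ≡ 10; 2^2 ≡ 4 — none is 1, so 2 is a primitive root.
Hence the least primitive root of 11 is 2.

2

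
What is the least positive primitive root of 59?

2

φ(59) = 59 − 1 = 58 = 2 · 29.
Test candidates g = 2, 3, … against the prime factors q ∈ {2, 29} of φ(59): g is a generator iff g^(58/q) ≢ 1 for every such q.
g = 2: 2^29 ≡ 58; 2^2 ≡ 4 — none is 1, so 2 is a primitive root.
So 2 is the smallest generator of (Z/59Z)^×.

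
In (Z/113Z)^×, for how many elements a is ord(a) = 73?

φ(113) = 113 − 1 = 112 = 2^4 · 7.
In a cyclic group of order 112, there are φ(d) elements of order d for each divisor d of 112, and zero for non-divisors.
Since 73 ∤ 112, the count is 0.

0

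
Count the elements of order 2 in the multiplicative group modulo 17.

1

φ(17) = 17 − 1 = 16 = 2^4.
Since (Z/17Z)^× is cyclic of order 16, the number of elements of order d is φ(d) when d | 16 and 0 otherwise.
2 | 16, and φ(2) = 2 − 1 = 1.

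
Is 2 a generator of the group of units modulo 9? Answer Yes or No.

Yes

φ(9) = φ(3^2) = 3·(3−1) = 6 = 2 · 3.
It suffices to check that the order of 2 is not a proper divisor of 6: compute 2^(6/q) for q ∈ {2, 3}.
2^3 ≡ 8 (mod 9)  [q = 2: ≢ 1 ✓]
2^2 ≡ 4 (mod 9)  [q = 3: ≢ 1 ✓]
Every test exponent gives a nontrivial residue, hence 2 generates the full group.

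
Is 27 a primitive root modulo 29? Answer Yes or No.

φ(29) = 29 − 1 = 28 = 2^2 · 7.
27 is a primitive root mod 29 iff 27^(φ(29)/q) ≢ 1 for every prime q | φ(29), i.e. q ∈ {2, 7}.
27^14 ≡ 28 (mod 29)  [q = 2: ≢ 1 ✓]
27^4 ≡ 16 (mod 29)  [q = 7: ≢ 1 ✓]
Every test exponent gives a nontrivial residue, hence 27 generates the full group.

Yes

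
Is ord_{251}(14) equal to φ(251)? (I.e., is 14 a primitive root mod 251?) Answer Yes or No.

Yes

φ(251) = 251 − 1 = 250 = 2 · 5^3.
Test 14^(250/q) mod 251 for each prime factor q of 250:
14^125 ≡ 250 (mod 251)  [q = 2: ≢ 1 ✓]
14^50 ≡ 113 (mod 251)  [q = 5: ≢ 1 ✓]
All checks pass, so 14 has order 250 and is a primitive root modulo 251.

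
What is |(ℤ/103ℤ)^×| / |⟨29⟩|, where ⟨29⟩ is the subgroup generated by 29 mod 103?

2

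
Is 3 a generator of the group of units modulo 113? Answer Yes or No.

Yes

φ(113) = 113 − 1 = 112 = 2^4 · 7.
It suffices to check that the order of 3 is not a proper divisor of 112: compute 3^(112/q) for q ∈ {2, 7}.
3^56 ≡ 112 (mod 113)  [q = 2: ≢ 1 ✓]
3^16 ≡ 49 (mod 113)  [q = 7: ≢ 1 ✓]
None equal 1, so ord_113(3) = 112: 3 is a primitive root.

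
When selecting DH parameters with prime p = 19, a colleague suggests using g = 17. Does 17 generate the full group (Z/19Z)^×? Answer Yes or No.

No

φ(19) = 19 − 1 = 18 = 2 · 3^2.
17 is a primitive root mod 19 iff 17^(φ(19)/q) ≢ 1 for every prime q | φ(19), i.e. q ∈ {2, 3}.
17^9 ≡ 1 (mod 19)  [q = 2: ≡ 1 ✗]
17^6 ≡ 7 (mod 19)  [q = 3: ≢ 1 ✓]
The check at q = 2 fails, so 17 generates a proper subgroup.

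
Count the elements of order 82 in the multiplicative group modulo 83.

40

φ(83) = 83 − 1 = 82 = 2 · 41.
(Z/83Z)^× is cyclic (|G| = 82); a cyclic group of order m has exactly φ(d) elements of each order d | m, and none otherwise.
82 = 2 · 41 divides 82, and φ(82) = 40.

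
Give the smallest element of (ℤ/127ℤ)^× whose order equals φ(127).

3

φ(127) = 127 − 1 = 126 = 2 · 3^2 · 7.
Test candidates g = 2, 3, … against the prime factors q ∈ {2, 3, 7} of φ(127): g is a generator iff g^(126/q) ≢ 1 for every such q.
g = 2: 2^63 ≡ 1 — hits 1, so not a primitive root.
g = 3: 3^63 ≡ 126; 3^42 ≡ 107; 3^18 ≡ 4 — none is 1, so 3 is a primitive root.
Hence the least primitive root of 127 is 3.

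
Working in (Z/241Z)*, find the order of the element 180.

40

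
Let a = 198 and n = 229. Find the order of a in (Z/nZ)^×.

ord(198) | φ(229) = 229 − 1 = 228 = 2^2 · 3 · 19.
Divisors of 228: 1, 2, 3, 4, 6, 12, 19, 38, 57, 76, 114, 228.
Check 198^d mod 229 for each divisor in increasing order:
198^1 ≡ 198 (mod 229)
198^2 ≡ 45 (mod 229)
198^3 ≡ 208 (mod 229)
198^4 ≡ 193 (mod 229)
198^6 ≡ 212 (mod 229)
198^12 ≡ 60 (mod 229)
198^19 ≡ 18 (mod 229)
198^38 ≡ 95 (mod 229)
198^57 ≡ 107 (mod 229)
198^76 ≡ 94 (mod 229)
198^114 ≡ 228 (mod 229)
198^228 ≡ 1 (mod 229) ✓
So ord_229(198) = 228.

228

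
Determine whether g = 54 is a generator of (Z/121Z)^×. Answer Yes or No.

No

φ(121) = φ(11^2) = 11·(11−1) = 110 = 2 · 5 · 11.
It suffices to check that the order of 54 is not a proper divisor of 110: compute 54^(110/q) for q ∈ {2, 5, 11}.
54^55 ≡ 120 (mod 121)  [q = 2: ≢ 1 ✓]
54^22 ≡ 1 (mod 121)  [q = 5: ≡ 1 ✗]
54^10 ≡ 56 (mod 121)  [q = 11: ≢ 1 ✓]
54^22 ≡ 1 shows ord(54) | 22, strictly less than φ(121); not a primitive root.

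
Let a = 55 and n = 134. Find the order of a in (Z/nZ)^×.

33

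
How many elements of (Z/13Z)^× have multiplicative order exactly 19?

0

φ(13) = 13 − 1 = 12 = 2^2 · 3.
Since (Z/13Z)^× is cyclic of order 12, the number of elements of order d is φ(d) when d | 12 and 0 otherwise.
19 does not divide 12, so no element of (Z/13Z)^× has order 19.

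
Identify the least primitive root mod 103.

5

φ(103) = 103 − 1 = 102 = 2 · 3 · 17.
g is a primitive root iff g^(102/q) ≢ 1 (mod 103) for each prime q ∈ {2, 3, 17}.
g = 2: 2^51 ≡ 1 — hits 1, so not a primitive root.
g = 3: 3^51 ≡ 102; 3^34 ≡ 1 — hits 1, so not a primitive root.
g = 4: 4^51 ≡ 1 — hits 1, so not a primitive root.
g = 5: 5^51 ≡ 102; 5^34 ≡ 56; 5^6 ≡ 72 — none is 1, so 5 is a primitive root.
The smallest primitive root modulo 103 is 5.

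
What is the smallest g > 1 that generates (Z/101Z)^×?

2

φ(101) = 101 − 1 = 100 = 2^2 · 5^2.
g is a primitive root iff g^(100/q) ≢ 1 (mod 101) for each prime q ∈ {2, 5}.
g = 2: 2^50 ≡ 100; 2^20 ≡ 95 — none is 1, so 2 is a primitive root.
Hence the least primitive root of 101 is 2.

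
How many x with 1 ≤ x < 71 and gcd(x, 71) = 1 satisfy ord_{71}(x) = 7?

φ(71) = 71 − 1 = 70 = 2 · 5 · 7.
(Z/71Z)^× is cyclic (|G| = 70); a cyclic group of order m has exactly φ(d) elements of each order d | m, and none otherwise.
7 | 70, and φ(7) = 7 − 1 = 6.

6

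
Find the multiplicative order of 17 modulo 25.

20

The order of 17 must divide φ(25) = φ(5^2) = 5·(5−1) = 20 = 2^2 · 5.
Divisors of 20: 1, 2, 4, 5, 10, 20.
Check 17^d mod 25 for each divisor in increasing order:
17^1 ≡ 17 (mod 25)
17^2 ≡ 14 (mod 25)
17^4 ≡ 21 (mod 25)
17^5 ≡ 7 (mod 25)
17^10 ≡ 24 (mod 25)
17^20 ≡ 1 (mod 25) ✓
The smallest such exponent is 20, so the order of 17 is 20.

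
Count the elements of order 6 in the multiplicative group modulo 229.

φ(229) = 229 − 1 = 228 = 2^2 · 3 · 19.
In a cyclic group of order 228, there are φ(d) elements of order d for each divisor d of 228, and zero for non-divisors.
6 = 2 · 3 divides 228, and φ(6) = 2.

2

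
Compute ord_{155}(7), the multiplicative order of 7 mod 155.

The order of 7 must divide φ(155) = φ(5·31) = (5−1)·(31−1) = 4·30 = 120 = 2^3 · 3 · 5.
Divisors of 120: 1, 2, 3, 4, 5, 6, 8, 10, 12, 15, 20, 24, 30, 40, 60, 120.
Evaluate successive powers at the divisors of 120:
7^1 ≡ 7 (mod 155)
7^2 ≡ 49 (mod 155)
7^3 ≡ 33 (mod 155)
7^4 ≡ 76 (mod 155)
7^5 ≡ 67 (mod 155)
7^6 ≡ 4 (mod 155)
7^8 ≡ 41 (mod 155)
7^10 ≡ 149 (mod 155)
7^12 ≡ 16 (mod 155)
7^15 ≡ 63 (mod 155)
7^20 ≡ 36 (mod 155)
7^24 ≡ 101 (mod 155)
7^30 ≡ 94 (mod 155)
7^40 ≡ 56 (mod 155)
7^60 ≡ 1 (mod 155) ✓
Therefore the multiplicative order of 7 modulo 155 is 60.

60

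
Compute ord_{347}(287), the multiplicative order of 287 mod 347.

173

Since 287 ∈ (Z/347Z)^×, its order divides φ(347) = 347 − 1 = 346 = 2 · 173.
Divisors of 346: 1, 2, 173, 346.
Evaluate successive powers at the divisors of 346:
287^1 ≡ 287 (mod 347)
287^2 ≡ 130 (mod 347)
287^173 ≡ 1 (mod 347) ✓
The smallest such exponent is 173, so the order of 287 is 173.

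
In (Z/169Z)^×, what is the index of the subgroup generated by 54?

1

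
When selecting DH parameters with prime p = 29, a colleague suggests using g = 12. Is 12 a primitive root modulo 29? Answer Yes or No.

φ(29) = 29 − 1 = 28 = 2^2 · 7.
Test 12^(28/q) mod 29 for each prime factor q of 28:
12^14 ≡ 28 (mod 29)  [q = 2: ≢ 1 ✓]
12^4 ≡ 1 (mod 29)  [q = 7: ≡ 1 ✗]
Since 12^4 ≡ 1, the order of 12 divides 4 < 28, so 12 is not a primitive root.

No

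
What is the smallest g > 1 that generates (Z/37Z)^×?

2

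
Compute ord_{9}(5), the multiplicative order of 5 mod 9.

6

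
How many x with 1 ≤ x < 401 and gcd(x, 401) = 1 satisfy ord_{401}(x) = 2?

1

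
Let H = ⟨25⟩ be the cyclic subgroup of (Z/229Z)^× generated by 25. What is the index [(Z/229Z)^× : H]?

4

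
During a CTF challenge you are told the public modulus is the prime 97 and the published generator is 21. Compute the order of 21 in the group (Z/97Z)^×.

96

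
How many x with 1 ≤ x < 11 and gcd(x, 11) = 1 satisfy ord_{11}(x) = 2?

φ(11) = 11 − 1 = 10 = 2 · 5.
Since (Z/11Z)^× is cyclic of order 10, the number of elements of order d is φ(d) when d | 10 and 0 otherwise.
2 | 10, and φ(2) = 2 − 1 = 1.

1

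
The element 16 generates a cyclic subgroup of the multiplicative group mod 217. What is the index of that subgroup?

By Lagrange's theorem, ord_217(16) divides φ(217) = φ(7·31) = (7−1)·(31−1) = 6·30 = 180 = 2^2 · 3^2 · 5.
Divisors of 180: 1, 2, 3, 4, 5, 6, 9, 10, 12, 15, 18, 20, 30, 36, 45, 60, 90, 180.
Test each divisor d:
16^1 ≡ 16 (mod 217)
16^2 ≡ 39 (mod 217)
16^3 ≡ 190 (mod 217)
16^4 ≡ 2 (mod 217)
16^5 ≡ 32 (mod 217)
16^6 ≡ 78 (mod 217)
16^9 ≡ 64 (mod 217)
16^10 ≡ 156 (mod 217)
16^12 ≡ 8 (mod 217)
16^15 ≡ 1 (mod 217) ✓
The order of 16 is 15, so the subgroup it generates has 15 elements.
[(Z/217Z)^× : ⟨16⟩] = 180/15 = 12.

12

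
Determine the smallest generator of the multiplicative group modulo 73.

5

φ(73) = 73 − 1 = 72 = 2^3 · 3^2.
Test candidates g = 2, 3, … against the prime factors q ∈ {2, 3} of φ(73): g is a generator iff g^(72/q) ≢ 1 for every such q.
g = 2: 2^36 ≡ 1 — hits 1, so not a primitive root.
g = 3: 3^36 ≡ 1 — hits 1, so not a primitive root.
g = 4: 4^36 ≡ 1 — hits 1, so not a primitive root.
g = 5: 5^36 ≡ 72; 5^24 ≡ 8 — none is 1, so 5 is a primitive root.
The smallest primitive root modulo 73 is 5.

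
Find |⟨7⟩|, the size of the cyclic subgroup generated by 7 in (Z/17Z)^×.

16

The order of 7 must divide φ(17) = 17 − 1 = 16 = 2^4.
Divisors of 16: 1, 2, 4, 8, 16.
Evaluate successive powers at the divisors of 16:
7^1 ≡ 7 (mod 17)
7^2 ≡ 15 (mod 17)
7^4 ≡ 4 (mod 17)
7^8 ≡ 16 (mod 17)
7^16 ≡ 1 (mod 17) ✓
The smallest such exponent is 16, so the order of 7 is 16.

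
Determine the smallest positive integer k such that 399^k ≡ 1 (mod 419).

By Lagrange's theorem, ord_419(399) divides φ(419) = 419 − 1 = 418 = 2 · 11 · 19.
Divisors of 418: 1, 2, 11, 19, 22, 38, 209, 418.
Compute 399^d (mod 419) for the divisors d until we hit 1:
399^1 ≡ 399
399^2 ≡ 400
399^11 ≡ 370
399^19 ≡ 250
399^22 ≡ 306
399^38 ≡ 69
399^209 ≡ 418
399^418 ≡ 1
The smallest such exponent is 418, so the order of 399 is 418.

418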